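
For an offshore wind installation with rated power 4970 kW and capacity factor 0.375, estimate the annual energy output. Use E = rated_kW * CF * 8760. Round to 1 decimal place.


Annual energy = rated_kW * capacity_factor * hours_per_year
Given: P_rated = 4970 kW, CF = 0.375, hours = 8760
E = 4970 * 0.375 * 8760
E = 16326450.0 kWh

16326450.0


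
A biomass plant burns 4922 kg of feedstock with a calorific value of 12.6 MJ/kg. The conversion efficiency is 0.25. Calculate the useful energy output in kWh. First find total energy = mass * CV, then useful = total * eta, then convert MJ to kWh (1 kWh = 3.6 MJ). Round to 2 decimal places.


Total energy = mass * CV = 4922 * 12.6 = 62017.2 MJ
Useful energy = total * eta = 62017.2 * 0.25 = 15504.3 MJ
Convert to kWh: 15504.3 / 3.6
Useful energy = 4306.75 kWh

4306.75


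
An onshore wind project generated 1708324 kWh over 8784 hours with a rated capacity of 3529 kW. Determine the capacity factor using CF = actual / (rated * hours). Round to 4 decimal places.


Capacity factor = actual output / maximum possible output
Maximum possible = rated * hours = 3529 * 8784 = 30998736 kWh
CF = 1708324 / 30998736
CF = 0.0551

0.0551


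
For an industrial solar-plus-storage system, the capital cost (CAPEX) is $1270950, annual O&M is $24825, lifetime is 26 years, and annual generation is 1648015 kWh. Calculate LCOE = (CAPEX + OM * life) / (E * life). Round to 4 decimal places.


Total cost = CAPEX + OM * lifetime = 1270950 + 24825 * 26 = 1270950 + 645450 = 1916400
Total generation = annual * lifetime = 1648015 * 26 = 42848390 kWh
LCOE = 1916400 / 42848390
LCOE = 0.0447 $/kWh

0.0447


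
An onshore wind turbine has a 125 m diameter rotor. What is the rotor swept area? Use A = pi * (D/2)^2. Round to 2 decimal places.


Compute the rotor radius:
  r = D / 2 = 125 / 2 = 62.5 m
Calculate swept area:
  A = pi * r^2 = pi * 62.5^2
  A = 12271.85 m^2

12271.85


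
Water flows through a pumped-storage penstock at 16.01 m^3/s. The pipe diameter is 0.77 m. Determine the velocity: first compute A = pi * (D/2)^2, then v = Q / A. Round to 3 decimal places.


Compute pipe cross-sectional area:
  A = pi * (D/2)^2 = pi * (0.77/2)^2 = 0.4657 m^2
Calculate velocity:
  v = Q / A = 16.01 / 0.4657
  v = 34.381 m/s

34.381


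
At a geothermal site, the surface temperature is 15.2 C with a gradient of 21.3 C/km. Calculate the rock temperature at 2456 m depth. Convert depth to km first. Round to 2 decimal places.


Convert depth to km: 2456 / 1000 = 2.456 km
Temperature increase = gradient * depth_km = 21.3 * 2.456 = 52.31 C
Temperature at depth = T_surface + delta_T = 15.2 + 52.31
T = 67.51 C

67.51


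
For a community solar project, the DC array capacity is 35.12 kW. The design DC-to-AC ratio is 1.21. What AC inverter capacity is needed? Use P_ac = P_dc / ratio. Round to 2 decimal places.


The inverter AC capacity is determined by the DC/AC ratio.
Given: P_dc = 35.12 kW, DC/AC ratio = 1.21
P_ac = P_dc / ratio = 35.12 / 1.21
P_ac = 29.02 kW

29.02


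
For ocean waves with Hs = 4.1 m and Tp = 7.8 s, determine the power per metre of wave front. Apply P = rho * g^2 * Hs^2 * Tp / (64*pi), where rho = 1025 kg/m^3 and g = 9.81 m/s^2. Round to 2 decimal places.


Apply wave power formula:
  g^2 = 9.81^2 = 96.2361
  Hs^2 = 4.1^2 = 16.81
  Numerator = rho * g^2 * Hs^2 * Tp = 1025 * 96.2361 * 16.81 * 7.8 = 12933742.08
  Denominator = 64 * pi = 201.0619
  P = 12933742.08 / 201.0619 = 64327.16 W/m

64327.16


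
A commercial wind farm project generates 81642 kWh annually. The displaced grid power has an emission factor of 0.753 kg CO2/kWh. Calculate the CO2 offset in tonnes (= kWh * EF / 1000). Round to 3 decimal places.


CO2 offset in kg = generation * emission_factor
CO2 offset = 81642 * 0.753 = 61476.43 kg
Convert to tonnes:
  CO2 offset = 61476.43 / 1000 = 61.476 tonnes

61.476


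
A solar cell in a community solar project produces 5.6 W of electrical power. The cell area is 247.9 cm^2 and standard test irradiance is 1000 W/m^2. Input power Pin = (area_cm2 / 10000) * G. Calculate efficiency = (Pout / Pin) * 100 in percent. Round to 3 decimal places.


First compute the input power:
  Pin = area_cm2 / 10000 * G = 247.9 / 10000 * 1000 = 24.79 W
Then compute efficiency:
  Efficiency = (Pout / Pin) * 100 = (5.6 / 24.79) * 100
  Efficiency = 22.590%

22.590


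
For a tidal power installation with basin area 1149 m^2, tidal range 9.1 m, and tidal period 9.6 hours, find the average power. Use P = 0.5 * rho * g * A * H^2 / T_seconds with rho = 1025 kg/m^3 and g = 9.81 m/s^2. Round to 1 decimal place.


Convert period to seconds: T = 9.6 * 3600 = 34560.0 s
H^2 = 9.1^2 = 82.81
P = 0.5 * rho * g * A * H^2 / T
P = 0.5 * 1025 * 9.81 * 1149 * 82.81 / 34560.0
P = 13841.8 W

13841.8


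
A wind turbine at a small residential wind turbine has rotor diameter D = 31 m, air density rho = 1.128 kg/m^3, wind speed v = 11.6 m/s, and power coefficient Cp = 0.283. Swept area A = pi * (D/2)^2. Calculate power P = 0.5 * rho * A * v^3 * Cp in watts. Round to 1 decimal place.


Step 1 -- Compute swept area:
  A = pi * (D/2)^2 = pi * (31/2)^2 = 754.77 m^2
Step 2 -- Apply wind power equation:
  P = 0.5 * rho * A * v^3 * Cp
  v^3 = 11.6^3 = 1560.896
  P = 0.5 * 1.128 * 754.77 * 1560.896 * 0.283
  P = 188041.1 W

188041.1


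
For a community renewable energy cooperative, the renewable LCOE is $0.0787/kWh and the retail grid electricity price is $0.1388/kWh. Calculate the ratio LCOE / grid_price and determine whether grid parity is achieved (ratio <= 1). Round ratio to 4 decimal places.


Compare LCOE to grid price:
  LCOE = $0.0787/kWh, Grid price = $0.1388/kWh
  Ratio = LCOE / grid_price = 0.0787 / 0.1388 = 0.5670
  Grid parity achieved (ratio <= 1)? yes

0.5670


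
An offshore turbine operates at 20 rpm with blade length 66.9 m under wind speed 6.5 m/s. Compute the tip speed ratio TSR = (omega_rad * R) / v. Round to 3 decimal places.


Convert rotational speed to rad/s:
  omega = 20 * 2 * pi / 60 = 2.0944 rad/s
Compute tip speed:
  v_tip = omega * R = 2.0944 * 66.9 = 140.115 m/s
Tip speed ratio:
  TSR = v_tip / v_wind = 140.115 / 6.5 = 21.556

21.556


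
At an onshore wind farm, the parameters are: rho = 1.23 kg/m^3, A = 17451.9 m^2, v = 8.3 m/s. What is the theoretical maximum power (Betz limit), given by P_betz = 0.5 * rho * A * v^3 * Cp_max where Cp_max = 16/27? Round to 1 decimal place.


The Betz coefficient Cp_max = 16/27 = 0.5926
v^3 = 8.3^3 = 571.787
P_betz = 0.5 * rho * A * v^3 * Cp_max
P_betz = 0.5 * 1.23 * 17451.9 * 571.787 * 0.5926
P_betz = 3636707.1 W

3636707.1


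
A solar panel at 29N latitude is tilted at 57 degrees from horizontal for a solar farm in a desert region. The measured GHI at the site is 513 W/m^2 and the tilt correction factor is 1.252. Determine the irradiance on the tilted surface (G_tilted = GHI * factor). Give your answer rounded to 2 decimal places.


Identify the given values:
  GHI = 513 W/m^2, tilt correction factor = 1.252
Apply the formula G_tilted = GHI * factor:
  G_tilted = 513 * 1.252
  G_tilted = 642.28 W/m^2

642.28


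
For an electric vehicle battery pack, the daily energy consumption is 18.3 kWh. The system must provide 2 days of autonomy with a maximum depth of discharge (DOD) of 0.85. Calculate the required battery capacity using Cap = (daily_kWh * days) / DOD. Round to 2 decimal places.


Total energy needed = daily * days = 18.3 * 2 = 36.6 kWh
Account for depth of discharge:
  Cap = total_energy / DOD = 36.6 / 0.85
  Cap = 43.06 kWh

43.06


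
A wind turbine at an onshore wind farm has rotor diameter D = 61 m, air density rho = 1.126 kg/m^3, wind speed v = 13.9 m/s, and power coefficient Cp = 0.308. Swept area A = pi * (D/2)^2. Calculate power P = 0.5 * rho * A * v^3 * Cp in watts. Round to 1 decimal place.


Step 1 -- Compute swept area:
  A = pi * (D/2)^2 = pi * (61/2)^2 = 2922.47 m^2
Step 2 -- Apply wind power equation:
  P = 0.5 * rho * A * v^3 * Cp
  v^3 = 13.9^3 = 2685.619
  P = 0.5 * 1.126 * 2922.47 * 2685.619 * 0.308
  P = 1360984.1 W

1360984.1


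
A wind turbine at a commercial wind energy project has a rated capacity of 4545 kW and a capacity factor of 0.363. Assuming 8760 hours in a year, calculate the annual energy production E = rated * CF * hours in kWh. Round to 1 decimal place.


Annual energy = rated_kW * capacity_factor * hours_per_year
Given: P_rated = 4545 kW, CF = 0.363, hours = 8760
E = 4545 * 0.363 * 8760
E = 14452554.6 kWh

14452554.6


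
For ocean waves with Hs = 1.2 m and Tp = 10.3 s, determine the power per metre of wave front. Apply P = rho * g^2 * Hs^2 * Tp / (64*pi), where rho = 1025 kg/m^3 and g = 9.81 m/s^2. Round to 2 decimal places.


Apply wave power formula:
  g^2 = 9.81^2 = 96.2361
  Hs^2 = 1.2^2 = 1.44
  Numerator = rho * g^2 * Hs^2 * Tp = 1025 * 96.2361 * 1.44 * 10.3 = 1463058.18
  Denominator = 64 * pi = 201.0619
  P = 1463058.18 / 201.0619 = 7276.65 W/m

7276.65


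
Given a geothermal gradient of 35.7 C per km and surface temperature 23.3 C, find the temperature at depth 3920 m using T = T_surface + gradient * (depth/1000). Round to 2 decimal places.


Convert depth to km: 3920 / 1000 = 3.92 km
Temperature increase = gradient * depth_km = 35.7 * 3.92 = 139.94 C
Temperature at depth = T_surface + delta_T = 23.3 + 139.94
T = 163.24 C

163.24


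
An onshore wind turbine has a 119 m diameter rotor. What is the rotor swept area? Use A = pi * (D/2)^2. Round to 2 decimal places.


Compute the rotor radius:
  r = D / 2 = 119 / 2 = 59.5 m
Calculate swept area:
  A = pi * r^2 = pi * 59.5^2
  A = 11122.02 m^2

11122.02


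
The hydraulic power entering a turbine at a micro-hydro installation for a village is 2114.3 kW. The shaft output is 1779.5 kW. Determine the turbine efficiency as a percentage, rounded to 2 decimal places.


Turbine efficiency = (output power / input power) * 100
eta = (1779.5 / 2114.3) * 100
eta = 84.16%

84.16


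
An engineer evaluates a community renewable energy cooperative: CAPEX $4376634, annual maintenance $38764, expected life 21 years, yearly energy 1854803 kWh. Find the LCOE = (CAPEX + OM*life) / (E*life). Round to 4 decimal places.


Total cost = CAPEX + OM * lifetime = 4376634 + 38764 * 21 = 4376634 + 814044 = 5190678
Total generation = annual * lifetime = 1854803 * 21 = 38950863 kWh
LCOE = 5190678 / 38950863
LCOE = 0.1333 $/kWh

0.1333


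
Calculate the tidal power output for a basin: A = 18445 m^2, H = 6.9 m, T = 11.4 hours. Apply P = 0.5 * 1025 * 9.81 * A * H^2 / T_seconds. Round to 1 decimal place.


Convert period to seconds: T = 11.4 * 3600 = 41040.0 s
H^2 = 6.9^2 = 47.61
P = 0.5 * rho * g * A * H^2 / T
P = 0.5 * 1025 * 9.81 * 18445 * 47.61 / 41040.0
P = 107580.2 W

107580.2


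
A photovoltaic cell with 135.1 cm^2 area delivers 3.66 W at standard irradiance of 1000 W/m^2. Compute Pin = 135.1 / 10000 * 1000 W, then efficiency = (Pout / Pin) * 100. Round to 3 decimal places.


First compute the input power:
  Pin = area_cm2 / 10000 * G = 135.1 / 10000 * 1000 = 13.51 W
Then compute efficiency:
  Efficiency = (Pout / Pin) * 100 = (3.66 / 13.51) * 100
  Efficiency = 27.091%

27.091


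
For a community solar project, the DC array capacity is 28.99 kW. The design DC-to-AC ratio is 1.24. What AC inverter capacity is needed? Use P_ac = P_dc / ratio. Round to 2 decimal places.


The inverter AC capacity is determined by the DC/AC ratio.
Given: P_dc = 28.99 kW, DC/AC ratio = 1.24
P_ac = P_dc / ratio = 28.99 / 1.24
P_ac = 23.38 kW

23.38


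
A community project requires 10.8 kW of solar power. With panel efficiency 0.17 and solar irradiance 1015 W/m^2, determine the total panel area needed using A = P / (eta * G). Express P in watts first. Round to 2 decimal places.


Convert target power to watts: P = 10.8 * 1000 = 10800.0 W
Compute denominator: eta * G = 0.17 * 1015 = 172.55
Required area A = P / (eta * G) = 10800.0 / 172.55
A = 62.59 m^2

62.59


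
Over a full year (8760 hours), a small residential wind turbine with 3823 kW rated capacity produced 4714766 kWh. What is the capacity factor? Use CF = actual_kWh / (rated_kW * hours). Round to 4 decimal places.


Capacity factor = actual output / maximum possible output
Maximum possible = rated * hours = 3823 * 8760 = 33489480 kWh
CF = 4714766 / 33489480
CF = 0.1408

0.1408


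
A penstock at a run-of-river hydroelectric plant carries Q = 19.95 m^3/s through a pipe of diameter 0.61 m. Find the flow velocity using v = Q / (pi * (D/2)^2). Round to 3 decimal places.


Compute pipe cross-sectional area:
  A = pi * (D/2)^2 = pi * (0.61/2)^2 = 0.2922 m^2
Calculate velocity:
  v = Q / A = 19.95 / 0.2922
  v = 68.264 m/s

68.264


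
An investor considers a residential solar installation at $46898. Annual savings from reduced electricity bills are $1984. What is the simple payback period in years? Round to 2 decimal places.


Simple payback period = initial cost / annual savings
Payback = 46898 / 1984
Payback = 23.64 years

23.64


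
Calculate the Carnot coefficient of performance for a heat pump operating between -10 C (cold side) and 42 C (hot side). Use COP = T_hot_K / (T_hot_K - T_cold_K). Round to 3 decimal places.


Convert to Kelvin:
  T_hot = 42 + 273.15 = 315.15 K
  T_cold = -10 + 273.15 = 263.15 K
Apply Carnot COP formula:
  COP = T_hot_K / (T_hot_K - T_cold_K) = 315.15 / 52.0
  COP = 6.061

6.061


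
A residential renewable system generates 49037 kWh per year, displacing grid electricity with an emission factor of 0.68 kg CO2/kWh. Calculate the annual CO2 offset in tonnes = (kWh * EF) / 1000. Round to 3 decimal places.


CO2 offset in kg = generation * emission_factor
CO2 offset = 49037 * 0.68 = 33345.16 kg
Convert to tonnes:
  CO2 offset = 33345.16 / 1000 = 33.345 tonnes

33.345


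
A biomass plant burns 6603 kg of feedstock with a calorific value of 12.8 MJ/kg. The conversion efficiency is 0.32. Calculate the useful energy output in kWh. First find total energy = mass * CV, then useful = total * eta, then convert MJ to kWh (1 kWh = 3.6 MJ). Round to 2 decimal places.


Total energy = mass * CV = 6603 * 12.8 = 84518.4 MJ
Useful energy = total * eta = 84518.4 * 0.32 = 27045.89 MJ
Convert to kWh: 27045.89 / 3.6
Useful energy = 7512.75 kWh

7512.75


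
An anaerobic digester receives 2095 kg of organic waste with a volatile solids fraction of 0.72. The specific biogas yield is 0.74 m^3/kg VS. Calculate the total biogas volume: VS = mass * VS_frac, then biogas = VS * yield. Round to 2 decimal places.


Compute volatile solids:
  VS = mass * VS_fraction = 2095 * 0.72 = 1508.4 kg
Calculate biogas volume:
  Biogas = VS * specific_yield = 1508.4 * 0.74
  Biogas = 1116.22 m^3

1116.22


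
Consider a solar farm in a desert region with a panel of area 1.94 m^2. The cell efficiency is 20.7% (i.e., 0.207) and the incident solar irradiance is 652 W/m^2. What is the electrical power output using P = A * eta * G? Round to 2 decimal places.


Use the solar power formula P = A * eta * G.
Given: A = 1.94 m^2, eta = 0.207, G = 652 W/m^2
P = 1.94 * 0.207 * 652
P = 261.83 W

261.83


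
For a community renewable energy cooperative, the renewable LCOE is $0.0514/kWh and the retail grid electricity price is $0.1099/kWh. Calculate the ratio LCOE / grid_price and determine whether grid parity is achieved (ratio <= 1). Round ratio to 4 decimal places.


Compare LCOE to grid price:
  LCOE = $0.0514/kWh, Grid price = $0.1099/kWh
  Ratio = LCOE / grid_price = 0.0514 / 0.1099 = 0.4677
  Grid parity achieved (ratio <= 1)? yes

0.4677


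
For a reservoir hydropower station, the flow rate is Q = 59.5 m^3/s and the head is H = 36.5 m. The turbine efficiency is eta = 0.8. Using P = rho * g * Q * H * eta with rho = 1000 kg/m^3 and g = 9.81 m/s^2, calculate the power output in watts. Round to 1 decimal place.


Apply the hydropower formula P = rho * g * Q * H * eta
rho * g = 1000 * 9.81 = 9810.0
P = 9810.0 * 59.5 * 36.5 * 0.8
P = 17043894.0 W

17043894.0


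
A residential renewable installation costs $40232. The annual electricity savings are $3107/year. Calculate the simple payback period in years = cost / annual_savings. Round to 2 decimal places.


Simple payback period = initial cost / annual savings
Payback = 40232 / 3107
Payback = 12.95 years

12.95


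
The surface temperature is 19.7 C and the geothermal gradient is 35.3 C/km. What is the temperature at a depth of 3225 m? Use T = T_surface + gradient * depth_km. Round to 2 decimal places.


Convert depth to km: 3225 / 1000 = 3.225 km
Temperature increase = gradient * depth_km = 35.3 * 3.225 = 113.84 C
Temperature at depth = T_surface + delta_T = 19.7 + 113.84
T = 133.54 C

133.54


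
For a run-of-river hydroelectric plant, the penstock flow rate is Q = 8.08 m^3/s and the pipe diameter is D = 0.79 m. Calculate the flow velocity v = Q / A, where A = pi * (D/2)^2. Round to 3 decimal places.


Compute pipe cross-sectional area:
  A = pi * (D/2)^2 = pi * (0.79/2)^2 = 0.4902 m^2
Calculate velocity:
  v = Q / A = 8.08 / 0.4902
  v = 16.484 m/s

16.484


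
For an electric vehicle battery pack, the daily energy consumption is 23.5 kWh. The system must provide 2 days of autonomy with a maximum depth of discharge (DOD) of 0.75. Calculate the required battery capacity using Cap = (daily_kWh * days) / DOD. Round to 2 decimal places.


Total energy needed = daily * days = 23.5 * 2 = 47.0 kWh
Account for depth of discharge:
  Cap = total_energy / DOD = 47.0 / 0.75
  Cap = 62.67 kWh

62.67


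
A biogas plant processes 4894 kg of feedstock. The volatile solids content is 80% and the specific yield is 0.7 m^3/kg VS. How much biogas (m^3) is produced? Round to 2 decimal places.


Compute volatile solids:
  VS = mass * VS_fraction = 4894 * 0.8 = 3915.2 kg
Calculate biogas volume:
  Biogas = VS * specific_yield = 3915.2 * 0.7
  Biogas = 2740.64 m^3

2740.64


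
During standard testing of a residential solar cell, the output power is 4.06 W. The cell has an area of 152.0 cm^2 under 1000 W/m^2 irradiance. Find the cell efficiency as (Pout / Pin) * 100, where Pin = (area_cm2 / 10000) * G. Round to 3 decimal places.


First compute the input power:
  Pin = area_cm2 / 10000 * G = 152.0 / 10000 * 1000 = 15.2 W
Then compute efficiency:
  Efficiency = (Pout / Pin) * 100 = (4.06 / 15.2) * 100
  Efficiency = 26.711%

26.711


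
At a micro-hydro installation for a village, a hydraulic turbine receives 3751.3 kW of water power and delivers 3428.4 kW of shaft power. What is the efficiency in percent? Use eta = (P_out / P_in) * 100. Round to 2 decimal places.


Turbine efficiency = (output power / input power) * 100
eta = (3428.4 / 3751.3) * 100
eta = 91.39%

91.39


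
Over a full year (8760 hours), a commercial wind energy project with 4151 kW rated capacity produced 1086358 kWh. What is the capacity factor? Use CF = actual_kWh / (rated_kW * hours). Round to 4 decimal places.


Capacity factor = actual output / maximum possible output
Maximum possible = rated * hours = 4151 * 8760 = 36362760 kWh
CF = 1086358 / 36362760
CF = 0.0299

0.0299


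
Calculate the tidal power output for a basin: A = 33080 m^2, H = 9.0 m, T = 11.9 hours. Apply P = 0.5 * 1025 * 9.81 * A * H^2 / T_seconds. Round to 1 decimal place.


Convert period to seconds: T = 11.9 * 3600 = 42840.0 s
H^2 = 9.0^2 = 81.0
P = 0.5 * rho * g * A * H^2 / T
P = 0.5 * 1025 * 9.81 * 33080 * 81.0 / 42840.0
P = 314458.9 W

314458.9


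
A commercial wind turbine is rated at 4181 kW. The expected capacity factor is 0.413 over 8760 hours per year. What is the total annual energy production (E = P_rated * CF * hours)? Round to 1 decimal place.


Annual energy = rated_kW * capacity_factor * hours_per_year
Given: P_rated = 4181 kW, CF = 0.413, hours = 8760
E = 4181 * 0.413 * 8760
E = 15126356.3 kWh

15126356.3


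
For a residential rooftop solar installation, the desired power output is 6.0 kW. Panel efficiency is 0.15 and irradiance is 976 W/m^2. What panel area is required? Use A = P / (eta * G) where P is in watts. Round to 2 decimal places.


Convert target power to watts: P = 6.0 * 1000 = 6000.0 W
Compute denominator: eta * G = 0.15 * 976 = 146.4
Required area A = P / (eta * G) = 6000.0 / 146.4
A = 40.98 m^2

40.98


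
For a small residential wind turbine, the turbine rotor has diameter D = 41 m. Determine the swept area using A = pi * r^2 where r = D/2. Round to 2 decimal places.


Compute the rotor radius:
  r = D / 2 = 41 / 2 = 20.5 m
Calculate swept area:
  A = pi * r^2 = pi * 20.5^2
  A = 1320.25 m^2

1320.25


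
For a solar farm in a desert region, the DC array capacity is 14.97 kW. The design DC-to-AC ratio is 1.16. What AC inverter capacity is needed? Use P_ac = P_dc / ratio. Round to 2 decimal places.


The inverter AC capacity is determined by the DC/AC ratio.
Given: P_dc = 14.97 kW, DC/AC ratio = 1.16
P_ac = P_dc / ratio = 14.97 / 1.16
P_ac = 12.91 kW

12.91


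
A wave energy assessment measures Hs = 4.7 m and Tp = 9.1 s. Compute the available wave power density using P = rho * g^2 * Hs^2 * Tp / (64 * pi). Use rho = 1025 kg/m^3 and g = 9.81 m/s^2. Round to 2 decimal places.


Apply wave power formula:
  g^2 = 9.81^2 = 96.2361
  Hs^2 = 4.7^2 = 22.09
  Numerator = rho * g^2 * Hs^2 * Tp = 1025 * 96.2361 * 22.09 * 9.1 = 19828916.7
  Denominator = 64 * pi = 201.0619
  P = 19828916.7 / 201.0619 = 98620.94 W/m

98620.94


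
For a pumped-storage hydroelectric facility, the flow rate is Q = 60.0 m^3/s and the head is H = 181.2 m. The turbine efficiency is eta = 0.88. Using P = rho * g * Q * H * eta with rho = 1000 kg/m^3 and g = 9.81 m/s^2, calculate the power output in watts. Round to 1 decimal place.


Apply the hydropower formula P = rho * g * Q * H * eta
rho * g = 1000 * 9.81 = 9810.0
P = 9810.0 * 60.0 * 181.2 * 0.88
P = 93855801.6 W

93855801.6


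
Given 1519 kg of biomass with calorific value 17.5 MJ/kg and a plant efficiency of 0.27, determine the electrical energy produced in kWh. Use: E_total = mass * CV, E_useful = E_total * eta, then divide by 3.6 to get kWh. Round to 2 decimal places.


Total energy = mass * CV = 1519 * 17.5 = 26582.5 MJ
Useful energy = total * eta = 26582.5 * 0.27 = 7177.28 MJ
Convert to kWh: 7177.28 / 3.6
Useful energy = 1993.69 kWh

1993.69


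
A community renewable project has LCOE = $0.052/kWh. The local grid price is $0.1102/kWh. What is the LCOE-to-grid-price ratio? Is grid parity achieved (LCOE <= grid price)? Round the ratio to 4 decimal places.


Compare LCOE to grid price:
  LCOE = $0.052/kWh, Grid price = $0.1102/kWh
  Ratio = LCOE / grid_price = 0.052 / 0.1102 = 0.4719
  Grid parity achieved (ratio <= 1)? yes

0.4719


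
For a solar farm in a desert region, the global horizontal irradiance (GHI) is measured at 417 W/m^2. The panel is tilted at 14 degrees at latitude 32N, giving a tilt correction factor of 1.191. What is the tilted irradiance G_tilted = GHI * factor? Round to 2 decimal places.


Identify the given values:
  GHI = 417 W/m^2, tilt correction factor = 1.191
Apply the formula G_tilted = GHI * factor:
  G_tilted = 417 * 1.191
  G_tilted = 496.65 W/m^2

496.65


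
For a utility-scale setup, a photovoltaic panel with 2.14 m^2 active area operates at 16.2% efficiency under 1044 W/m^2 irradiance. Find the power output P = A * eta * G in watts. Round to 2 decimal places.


Use the solar power formula P = A * eta * G.
Given: A = 2.14 m^2, eta = 0.162, G = 1044 W/m^2
P = 2.14 * 0.162 * 1044
P = 361.93 W

361.93


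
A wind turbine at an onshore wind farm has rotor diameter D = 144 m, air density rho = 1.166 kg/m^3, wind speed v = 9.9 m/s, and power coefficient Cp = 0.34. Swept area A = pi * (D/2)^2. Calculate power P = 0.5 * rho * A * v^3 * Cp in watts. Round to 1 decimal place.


Step 1 -- Compute swept area:
  A = pi * (D/2)^2 = pi * (144/2)^2 = 16286.02 m^2
Step 2 -- Apply wind power equation:
  P = 0.5 * rho * A * v^3 * Cp
  v^3 = 9.9^3 = 970.299
  P = 0.5 * 1.166 * 16286.02 * 970.299 * 0.34
  P = 3132333.0 W

3132333.0


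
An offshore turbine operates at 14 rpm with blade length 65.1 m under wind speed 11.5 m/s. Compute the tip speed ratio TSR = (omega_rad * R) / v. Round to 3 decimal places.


Convert rotational speed to rad/s:
  omega = 14 * 2 * pi / 60 = 1.4661 rad/s
Compute tip speed:
  v_tip = omega * R = 1.4661 * 65.1 = 95.442 m/s
Tip speed ratio:
  TSR = v_tip / v_wind = 95.442 / 11.5 = 8.299

8.299


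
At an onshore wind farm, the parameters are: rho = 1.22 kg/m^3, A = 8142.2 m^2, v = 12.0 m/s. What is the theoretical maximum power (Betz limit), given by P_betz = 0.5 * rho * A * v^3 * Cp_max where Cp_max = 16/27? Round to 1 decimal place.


The Betz coefficient Cp_max = 16/27 = 0.5926
v^3 = 12.0^3 = 1728.0
P_betz = 0.5 * rho * A * v^3 * Cp_max
P_betz = 0.5 * 1.22 * 8142.2 * 1728.0 * 0.5926
P_betz = 5085943.8 W

5085943.8


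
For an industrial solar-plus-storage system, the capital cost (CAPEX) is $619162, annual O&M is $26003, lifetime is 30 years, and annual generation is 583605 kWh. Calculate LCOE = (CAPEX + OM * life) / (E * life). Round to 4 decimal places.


Total cost = CAPEX + OM * lifetime = 619162 + 26003 * 30 = 619162 + 780090 = 1399252
Total generation = annual * lifetime = 583605 * 30 = 17508150 kWh
LCOE = 1399252 / 17508150
LCOE = 0.0799 $/kWh

0.0799


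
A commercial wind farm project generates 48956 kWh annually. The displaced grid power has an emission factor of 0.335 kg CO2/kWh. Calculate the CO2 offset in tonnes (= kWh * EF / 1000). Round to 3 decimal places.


CO2 offset in kg = generation * emission_factor
CO2 offset = 48956 * 0.335 = 16400.26 kg
Convert to tonnes:
  CO2 offset = 16400.26 / 1000 = 16.400 tonnes

16.400


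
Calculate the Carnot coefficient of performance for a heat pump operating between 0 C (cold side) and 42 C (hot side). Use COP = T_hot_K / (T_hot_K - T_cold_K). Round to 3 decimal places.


Convert to Kelvin:
  T_hot = 42 + 273.15 = 315.15 K
  T_cold = 0 + 273.15 = 273.15 K
Apply Carnot COP formula:
  COP = T_hot_K / (T_hot_K - T_cold_K) = 315.15 / 42.0
  COP = 7.504

7.504


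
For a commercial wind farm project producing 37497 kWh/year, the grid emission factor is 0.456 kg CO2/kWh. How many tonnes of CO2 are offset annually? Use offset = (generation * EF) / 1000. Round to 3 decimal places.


CO2 offset in kg = generation * emission_factor
CO2 offset = 37497 * 0.456 = 17098.63 kg
Convert to tonnes:
  CO2 offset = 17098.63 / 1000 = 17.099 tonnes

17.099


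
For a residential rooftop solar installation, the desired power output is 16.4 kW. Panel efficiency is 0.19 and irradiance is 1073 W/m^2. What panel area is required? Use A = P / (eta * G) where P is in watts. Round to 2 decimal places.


Convert target power to watts: P = 16.4 * 1000 = 16400.0 W
Compute denominator: eta * G = 0.19 * 1073 = 203.87
Required area A = P / (eta * G) = 16400.0 / 203.87
A = 80.44 m^2

80.44


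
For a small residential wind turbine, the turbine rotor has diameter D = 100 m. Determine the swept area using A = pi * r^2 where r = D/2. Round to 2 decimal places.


Compute the rotor radius:
  r = D / 2 = 100 / 2 = 50.0 m
Calculate swept area:
  A = pi * r^2 = pi * 50.0^2
  A = 7853.98 m^2

7853.98


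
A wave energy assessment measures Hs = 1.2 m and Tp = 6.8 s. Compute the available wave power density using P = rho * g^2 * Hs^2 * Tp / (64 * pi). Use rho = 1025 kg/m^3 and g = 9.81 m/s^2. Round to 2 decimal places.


Apply wave power formula:
  g^2 = 9.81^2 = 96.2361
  Hs^2 = 1.2^2 = 1.44
  Numerator = rho * g^2 * Hs^2 * Tp = 1025 * 96.2361 * 1.44 * 6.8 = 965902.49
  Denominator = 64 * pi = 201.0619
  P = 965902.49 / 201.0619 = 4804.00 W/m

4804.00


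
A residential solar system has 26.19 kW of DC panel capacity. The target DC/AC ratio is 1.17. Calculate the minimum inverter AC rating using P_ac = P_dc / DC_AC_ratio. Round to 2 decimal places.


The inverter AC capacity is determined by the DC/AC ratio.
Given: P_dc = 26.19 kW, DC/AC ratio = 1.17
P_ac = P_dc / ratio = 26.19 / 1.17
P_ac = 22.38 kW

22.38


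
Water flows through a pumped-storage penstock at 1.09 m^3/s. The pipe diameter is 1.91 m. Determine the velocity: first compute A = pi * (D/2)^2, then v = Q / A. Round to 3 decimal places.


Compute pipe cross-sectional area:
  A = pi * (D/2)^2 = pi * (1.91/2)^2 = 2.8652 m^2
Calculate velocity:
  v = Q / A = 1.09 / 2.8652
  v = 0.380 m/s

0.380


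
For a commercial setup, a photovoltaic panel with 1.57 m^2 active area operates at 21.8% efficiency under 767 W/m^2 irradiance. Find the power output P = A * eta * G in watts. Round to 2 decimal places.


Use the solar power formula P = A * eta * G.
Given: A = 1.57 m^2, eta = 0.218, G = 767 W/m^2
P = 1.57 * 0.218 * 767
P = 262.51 W

262.51


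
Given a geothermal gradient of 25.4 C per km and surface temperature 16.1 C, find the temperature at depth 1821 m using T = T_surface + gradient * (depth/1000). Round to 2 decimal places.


Convert depth to km: 1821 / 1000 = 1.821 km
Temperature increase = gradient * depth_km = 25.4 * 1.821 = 46.25 C
Temperature at depth = T_surface + delta_T = 16.1 + 46.25
T = 62.35 C

62.35


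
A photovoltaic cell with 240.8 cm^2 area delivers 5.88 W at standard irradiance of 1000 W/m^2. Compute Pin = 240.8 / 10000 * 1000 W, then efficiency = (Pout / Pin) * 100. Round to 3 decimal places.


First compute the input power:
  Pin = area_cm2 / 10000 * G = 240.8 / 10000 * 1000 = 24.08 W
Then compute efficiency:
  Efficiency = (Pout / Pin) * 100 = (5.88 / 24.08) * 100
  Efficiency = 24.419%

24.419


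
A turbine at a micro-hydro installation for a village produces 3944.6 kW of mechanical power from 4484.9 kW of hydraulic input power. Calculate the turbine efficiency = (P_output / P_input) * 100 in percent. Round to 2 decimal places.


Turbine efficiency = (output power / input power) * 100
eta = (3944.6 / 4484.9) * 100
eta = 87.95%

87.95


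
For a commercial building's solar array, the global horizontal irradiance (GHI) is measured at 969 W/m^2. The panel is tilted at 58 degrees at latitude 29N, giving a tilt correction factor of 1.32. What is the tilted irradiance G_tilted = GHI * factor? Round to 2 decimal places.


Identify the given values:
  GHI = 969 W/m^2, tilt correction factor = 1.32
Apply the formula G_tilted = GHI * factor:
  G_tilted = 969 * 1.32
  G_tilted = 1279.08 W/m^2

1279.08


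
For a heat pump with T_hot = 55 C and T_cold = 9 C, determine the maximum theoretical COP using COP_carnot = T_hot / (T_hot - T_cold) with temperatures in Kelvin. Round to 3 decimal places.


Convert to Kelvin:
  T_hot = 55 + 273.15 = 328.15 K
  T_cold = 9 + 273.15 = 282.15 K
Apply Carnot COP formula:
  COP = T_hot_K / (T_hot_K - T_cold_K) = 328.15 / 46.0
  COP = 7.134

7.134


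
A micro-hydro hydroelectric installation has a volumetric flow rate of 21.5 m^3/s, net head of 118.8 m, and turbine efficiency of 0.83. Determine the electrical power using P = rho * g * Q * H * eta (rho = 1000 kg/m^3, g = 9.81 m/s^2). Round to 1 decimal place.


Apply the hydropower formula P = rho * g * Q * H * eta
rho * g = 1000 * 9.81 = 9810.0
P = 9810.0 * 21.5 * 118.8 * 0.83
P = 20797062.7 W

20797062.7


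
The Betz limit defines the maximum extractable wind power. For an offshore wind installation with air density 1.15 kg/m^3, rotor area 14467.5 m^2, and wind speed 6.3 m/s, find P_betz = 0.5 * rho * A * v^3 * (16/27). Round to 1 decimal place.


The Betz coefficient Cp_max = 16/27 = 0.5926
v^3 = 6.3^3 = 250.047
P_betz = 0.5 * rho * A * v^3 * Cp_max
P_betz = 0.5 * 1.15 * 14467.5 * 250.047 * 0.5926
P_betz = 1232648.4 W

1232648.4


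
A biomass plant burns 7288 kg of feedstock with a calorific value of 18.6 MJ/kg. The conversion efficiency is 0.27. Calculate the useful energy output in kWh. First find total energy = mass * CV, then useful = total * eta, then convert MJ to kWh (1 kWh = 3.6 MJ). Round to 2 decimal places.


Total energy = mass * CV = 7288 * 18.6 = 135556.8 MJ
Useful energy = total * eta = 135556.8 * 0.27 = 36600.34 MJ
Convert to kWh: 36600.34 / 3.6
Useful energy = 10166.76 kWh

10166.76


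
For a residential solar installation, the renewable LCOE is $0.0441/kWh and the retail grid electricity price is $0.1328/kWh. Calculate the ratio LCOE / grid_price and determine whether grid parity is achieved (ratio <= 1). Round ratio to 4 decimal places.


Compare LCOE to grid price:
  LCOE = $0.0441/kWh, Grid price = $0.1328/kWh
  Ratio = LCOE / grid_price = 0.0441 / 0.1328 = 0.3321
  Grid parity achieved (ratio <= 1)? yes

0.3321


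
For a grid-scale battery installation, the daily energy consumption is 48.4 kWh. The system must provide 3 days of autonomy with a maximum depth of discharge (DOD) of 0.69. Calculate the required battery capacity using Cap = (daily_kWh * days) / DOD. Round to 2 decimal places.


Total energy needed = daily * days = 48.4 * 3 = 145.2 kWh
Account for depth of discharge:
  Cap = total_energy / DOD = 145.2 / 0.69
  Cap = 210.43 kWh

210.43


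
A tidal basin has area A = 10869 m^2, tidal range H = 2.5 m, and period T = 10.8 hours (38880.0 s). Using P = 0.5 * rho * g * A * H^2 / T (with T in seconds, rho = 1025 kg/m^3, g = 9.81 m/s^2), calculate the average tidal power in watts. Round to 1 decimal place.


Convert period to seconds: T = 10.8 * 3600 = 38880.0 s
H^2 = 2.5^2 = 6.25
P = 0.5 * rho * g * A * H^2 / T
P = 0.5 * 1025 * 9.81 * 10869 * 6.25 / 38880.0
P = 8784.3 W

8784.3


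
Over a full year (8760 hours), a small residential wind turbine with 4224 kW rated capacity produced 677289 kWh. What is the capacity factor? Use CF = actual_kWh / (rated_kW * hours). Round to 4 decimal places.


Capacity factor = actual output / maximum possible output
Maximum possible = rated * hours = 4224 * 8760 = 37002240 kWh
CF = 677289 / 37002240
CF = 0.0183

0.0183


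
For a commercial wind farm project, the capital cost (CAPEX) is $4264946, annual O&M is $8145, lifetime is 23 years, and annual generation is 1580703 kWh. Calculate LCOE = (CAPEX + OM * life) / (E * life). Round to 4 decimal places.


Total cost = CAPEX + OM * lifetime = 4264946 + 8145 * 23 = 4264946 + 187335 = 4452281
Total generation = annual * lifetime = 1580703 * 23 = 36356169 kWh
LCOE = 4452281 / 36356169
LCOE = 0.1225 $/kWh

0.1225


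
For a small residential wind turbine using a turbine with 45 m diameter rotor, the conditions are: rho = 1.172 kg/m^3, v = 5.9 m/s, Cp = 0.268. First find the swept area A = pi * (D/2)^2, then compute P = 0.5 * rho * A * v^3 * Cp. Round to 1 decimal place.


Step 1 -- Compute swept area:
  A = pi * (D/2)^2 = pi * (45/2)^2 = 1590.43 m^2
Step 2 -- Apply wind power equation:
  P = 0.5 * rho * A * v^3 * Cp
  v^3 = 5.9^3 = 205.379
  P = 0.5 * 1.172 * 1590.43 * 205.379 * 0.268
  P = 51298.3 W

51298.3


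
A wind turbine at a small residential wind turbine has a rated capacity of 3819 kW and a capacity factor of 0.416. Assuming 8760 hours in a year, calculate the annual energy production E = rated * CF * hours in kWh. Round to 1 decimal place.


Annual energy = rated_kW * capacity_factor * hours_per_year
Given: P_rated = 3819 kW, CF = 0.416, hours = 8760
E = 3819 * 0.416 * 8760
E = 13917047.0 kWh

13917047.0


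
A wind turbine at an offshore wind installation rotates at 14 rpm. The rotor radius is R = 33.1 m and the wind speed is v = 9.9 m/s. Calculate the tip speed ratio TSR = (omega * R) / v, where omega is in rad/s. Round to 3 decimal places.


Convert rotational speed to rad/s:
  omega = 14 * 2 * pi / 60 = 1.4661 rad/s
Compute tip speed:
  v_tip = omega * R = 1.4661 * 33.1 = 48.527 m/s
Tip speed ratio:
  TSR = v_tip / v_wind = 48.527 / 9.9 = 4.902

4.902


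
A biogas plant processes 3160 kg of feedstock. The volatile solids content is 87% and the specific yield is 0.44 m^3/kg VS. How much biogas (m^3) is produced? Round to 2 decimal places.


Compute volatile solids:
  VS = mass * VS_fraction = 3160 * 0.87 = 2749.2 kg
Calculate biogas volume:
  Biogas = VS * specific_yield = 2749.2 * 0.44
  Biogas = 1209.65 m^3

1209.65


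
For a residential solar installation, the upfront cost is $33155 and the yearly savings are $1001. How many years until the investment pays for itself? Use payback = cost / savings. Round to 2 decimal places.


Simple payback period = initial cost / annual savings
Payback = 33155 / 1001
Payback = 33.12 years

33.12


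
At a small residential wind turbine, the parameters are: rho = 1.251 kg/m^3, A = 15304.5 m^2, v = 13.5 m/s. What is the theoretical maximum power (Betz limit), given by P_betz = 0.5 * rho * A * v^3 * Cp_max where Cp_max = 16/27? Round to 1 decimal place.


The Betz coefficient Cp_max = 16/27 = 0.5926
v^3 = 13.5^3 = 2460.375
P_betz = 0.5 * rho * A * v^3 * Cp_max
P_betz = 0.5 * 1.251 * 15304.5 * 2460.375 * 0.5926
P_betz = 13957382.6 W

13957382.6


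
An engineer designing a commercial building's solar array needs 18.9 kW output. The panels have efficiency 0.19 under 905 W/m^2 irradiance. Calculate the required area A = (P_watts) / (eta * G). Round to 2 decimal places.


Convert target power to watts: P = 18.9 * 1000 = 18900.0 W
Compute denominator: eta * G = 0.19 * 905 = 171.95
Required area A = P / (eta * G) = 18900.0 / 171.95
A = 109.92 m^2

109.92


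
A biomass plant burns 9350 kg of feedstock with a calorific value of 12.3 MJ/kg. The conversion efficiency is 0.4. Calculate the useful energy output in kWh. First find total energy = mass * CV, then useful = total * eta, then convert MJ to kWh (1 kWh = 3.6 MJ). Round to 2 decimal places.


Total energy = mass * CV = 9350 * 12.3 = 115005.0 MJ
Useful energy = total * eta = 115005.0 * 0.4 = 46002.0 MJ
Convert to kWh: 46002.0 / 3.6
Useful energy = 12778.33 kWh

12778.33


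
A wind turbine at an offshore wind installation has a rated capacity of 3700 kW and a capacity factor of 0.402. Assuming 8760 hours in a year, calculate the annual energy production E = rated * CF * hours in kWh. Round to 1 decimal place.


Annual energy = rated_kW * capacity_factor * hours_per_year
Given: P_rated = 3700 kW, CF = 0.402, hours = 8760
E = 3700 * 0.402 * 8760
E = 13029624.0 kWh

13029624.0


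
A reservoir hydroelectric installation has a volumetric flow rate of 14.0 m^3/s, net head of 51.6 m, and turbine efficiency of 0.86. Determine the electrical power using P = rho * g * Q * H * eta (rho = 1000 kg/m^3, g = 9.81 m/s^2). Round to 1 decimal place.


Apply the hydropower formula P = rho * g * Q * H * eta
rho * g = 1000 * 9.81 = 9810.0
P = 9810.0 * 14.0 * 51.6 * 0.86
P = 6094599.8 W

6094599.8


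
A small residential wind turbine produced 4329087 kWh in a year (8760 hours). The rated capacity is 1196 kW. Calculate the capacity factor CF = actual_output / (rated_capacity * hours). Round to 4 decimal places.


Capacity factor = actual output / maximum possible output
Maximum possible = rated * hours = 1196 * 8760 = 10476960 kWh
CF = 4329087 / 10476960
CF = 0.4132

0.4132


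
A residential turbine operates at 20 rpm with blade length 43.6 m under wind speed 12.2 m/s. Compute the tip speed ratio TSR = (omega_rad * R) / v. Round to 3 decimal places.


Convert rotational speed to rad/s:
  omega = 20 * 2 * pi / 60 = 2.0944 rad/s
Compute tip speed:
  v_tip = omega * R = 2.0944 * 43.6 = 91.316 m/s
Tip speed ratio:
  TSR = v_tip / v_wind = 91.316 / 12.2 = 7.485

7.485


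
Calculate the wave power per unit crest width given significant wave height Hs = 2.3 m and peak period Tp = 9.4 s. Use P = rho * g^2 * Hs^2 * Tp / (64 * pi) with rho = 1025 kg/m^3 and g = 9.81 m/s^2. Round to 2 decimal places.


Apply wave power formula:
  g^2 = 9.81^2 = 96.2361
  Hs^2 = 2.3^2 = 5.29
  Numerator = rho * g^2 * Hs^2 * Tp = 1025 * 96.2361 * 5.29 * 9.4 = 4905072.22
  Denominator = 64 * pi = 201.0619
  P = 4905072.22 / 201.0619 = 24395.83 W/m

24395.83


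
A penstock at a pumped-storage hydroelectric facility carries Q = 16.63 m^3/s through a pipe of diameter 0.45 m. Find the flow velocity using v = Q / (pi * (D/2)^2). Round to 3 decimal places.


Compute pipe cross-sectional area:
  A = pi * (D/2)^2 = pi * (0.45/2)^2 = 0.159 m^2
Calculate velocity:
  v = Q / A = 16.63 / 0.159
  v = 104.563 m/s

104.563
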